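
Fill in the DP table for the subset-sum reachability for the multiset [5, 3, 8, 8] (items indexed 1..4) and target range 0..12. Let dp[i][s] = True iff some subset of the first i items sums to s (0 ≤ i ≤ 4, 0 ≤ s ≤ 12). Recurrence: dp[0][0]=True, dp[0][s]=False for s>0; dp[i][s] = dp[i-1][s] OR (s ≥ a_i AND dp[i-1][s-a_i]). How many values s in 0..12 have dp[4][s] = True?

5

i\s   0   1   2   3   4   5   6   7   8   9  10  11  12
  0   T   F   F   F   F   F   F   F   F   F   F   F   F
  1   T   F   F   F   F   T   F   F   F   F   F   F   F
  2   T   F   F   T   F   T   F   F   T   F   F   F   F
  3   T   F   F   T   F   T   F   F   T   F   F   T   F
  4   T   F   F   T   F   T   F   F   T   F   F   T   F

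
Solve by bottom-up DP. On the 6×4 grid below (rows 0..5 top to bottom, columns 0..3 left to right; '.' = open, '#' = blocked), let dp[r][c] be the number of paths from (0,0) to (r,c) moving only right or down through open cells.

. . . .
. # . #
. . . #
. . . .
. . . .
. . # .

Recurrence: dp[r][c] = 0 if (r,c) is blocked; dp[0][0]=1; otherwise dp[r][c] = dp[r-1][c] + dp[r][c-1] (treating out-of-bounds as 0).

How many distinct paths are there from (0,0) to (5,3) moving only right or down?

r\c   0   1   2   3
  0   1   1   1   1
  1   1   0   1   0
  2   1   1   2   0
  3   1   2   4   4
  4   1   3   7  11
  5   1   4   0  11

11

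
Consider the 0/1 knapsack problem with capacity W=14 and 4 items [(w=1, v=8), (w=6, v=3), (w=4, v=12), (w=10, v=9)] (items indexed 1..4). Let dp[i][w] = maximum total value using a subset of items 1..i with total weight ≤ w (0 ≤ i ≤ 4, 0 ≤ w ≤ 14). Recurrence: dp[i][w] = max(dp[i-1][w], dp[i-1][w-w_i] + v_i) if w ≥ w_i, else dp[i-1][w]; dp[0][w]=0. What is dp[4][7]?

20

i\w   0   1   2   3   4   5   6   7   8   9  10  11  12  13  14
  0   0   0   0   0   0   0   0   0   0   0   0   0   0   0   0
  1   0   8   8   8   8   8   8   8   8   8   8   8   8   8   8
  2   0   8   8   8   8   8   8  11  11  11  11  11  11  11  11
  3   0   8   8   8  12  20  20  20  20  20  20  23  23  23  23
  4   0   8   8   8  12  20  20  20  20  20  20  23  23  23  23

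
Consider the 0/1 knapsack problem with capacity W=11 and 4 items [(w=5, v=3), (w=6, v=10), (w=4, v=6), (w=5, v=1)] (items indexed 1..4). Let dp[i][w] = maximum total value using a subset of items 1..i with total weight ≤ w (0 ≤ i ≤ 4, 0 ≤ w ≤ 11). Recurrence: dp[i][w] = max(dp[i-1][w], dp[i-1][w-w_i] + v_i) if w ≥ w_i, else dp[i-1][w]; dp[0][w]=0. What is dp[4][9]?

i\w   0   1   2   3   4   5   6   7   8   9  10  11
  0   0   0   0   0   0   0   0   0   0   0   0   0
  1   0   0   0   0   0   3   3   3   3   3   3   3
  2   0   0   0   0   0   3  10  10  10  10  10  13
  3   0   0   0   0   6   6  10  10  10  10  16  16
  4   0   0   0   0   6   6  10  10  10  10  16  16

10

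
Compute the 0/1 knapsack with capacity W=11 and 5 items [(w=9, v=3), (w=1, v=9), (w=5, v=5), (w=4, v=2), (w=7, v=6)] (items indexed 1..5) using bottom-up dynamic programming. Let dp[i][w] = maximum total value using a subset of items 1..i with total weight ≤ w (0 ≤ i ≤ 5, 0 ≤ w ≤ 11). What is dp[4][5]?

11

i\w   0   1   2   3   4   5   6   7   8   9  10  11
  0   0   0   0   0   0   0   0   0   0   0   0   0
  1   0   0   0   0   0   0   0   0   0   3   3   3
  2   0   9   9   9   9   9   9   9   9   9  12  12
  3   0   9   9   9   9   9  14  14  14  14  14  14
  4   0   9   9   9   9  11  14  14  14  14  16  16
  5   0   9   9   9   9  11  14  14  15  15  16  16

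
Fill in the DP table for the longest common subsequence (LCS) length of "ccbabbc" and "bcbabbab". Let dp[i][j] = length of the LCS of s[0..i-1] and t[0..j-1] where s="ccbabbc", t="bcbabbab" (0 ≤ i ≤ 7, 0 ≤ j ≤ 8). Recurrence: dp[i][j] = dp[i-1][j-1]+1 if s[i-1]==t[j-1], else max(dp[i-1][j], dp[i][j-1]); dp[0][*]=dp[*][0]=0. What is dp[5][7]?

4

   ''  b  c  b  a  b  b  a  b
''  0  0  0  0  0  0  0  0  0
 c  0  0  1  1  1  1  1  1  1
 c  0  0  1  1  1  1  1  1  1
 b  0  1  1  2  2  2  2  2  2
 a  0  1  1  2  3  3  3  3  3
 b  0  1  1  2  3  4  4  4  4
 b  0  1  1  2  3  4  5  5  5
 c  0  1  2  2  3  4  5  5  5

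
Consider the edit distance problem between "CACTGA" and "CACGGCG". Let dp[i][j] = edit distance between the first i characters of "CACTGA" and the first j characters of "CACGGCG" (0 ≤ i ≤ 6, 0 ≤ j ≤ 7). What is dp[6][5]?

2

   ''  C  A  C  G  G  C  G
''  0  1  2  3  4  5  6  7
 C  1  0  1  2  3  4  5  6
 A  2  1  0  1  2  3  4  5
 C  3  2  1  0  1  2  3  4
 T  4  3  2  1  1  2  3  4
 G  5  4  3  2  1  1  2  3
 A  6  5  4  3  2  2  2  3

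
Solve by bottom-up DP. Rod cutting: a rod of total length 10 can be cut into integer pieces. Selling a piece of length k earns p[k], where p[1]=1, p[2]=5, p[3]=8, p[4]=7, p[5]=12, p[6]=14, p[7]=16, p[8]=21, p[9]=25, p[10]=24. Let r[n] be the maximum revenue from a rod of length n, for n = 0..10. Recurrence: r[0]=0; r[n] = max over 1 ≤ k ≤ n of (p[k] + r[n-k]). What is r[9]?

   n    0    1    2    3    4    5    6    7    8    9   10
r[n]    0    1    5    8   10   13   16   18   21   25   26

25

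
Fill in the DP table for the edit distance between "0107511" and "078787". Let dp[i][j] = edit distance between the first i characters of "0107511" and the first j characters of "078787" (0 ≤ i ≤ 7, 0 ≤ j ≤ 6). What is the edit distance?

   ''  0  7  8  7  8  7
''  0  1  2  3  4  5  6
 0  1  0  1  2  3  4  5
 1  2  1  1  2  3  4  5
 0  3  2  2  2  3  4  5
 7  4  3  2  3  2  3  4
 5  5  4  3  3  3  3  4
 1  6  5  4  4  4  4  4
 1  7  6  5  5  5  5  5

5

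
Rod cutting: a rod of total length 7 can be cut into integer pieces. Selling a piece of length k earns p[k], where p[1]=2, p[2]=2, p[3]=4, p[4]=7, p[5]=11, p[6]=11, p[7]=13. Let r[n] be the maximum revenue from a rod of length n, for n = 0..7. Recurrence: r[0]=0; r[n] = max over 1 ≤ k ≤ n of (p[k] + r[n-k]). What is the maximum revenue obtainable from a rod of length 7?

   n    0    1    2    3    4    5    6    7
r[n]    0    2    4    6    8   11   13   15

15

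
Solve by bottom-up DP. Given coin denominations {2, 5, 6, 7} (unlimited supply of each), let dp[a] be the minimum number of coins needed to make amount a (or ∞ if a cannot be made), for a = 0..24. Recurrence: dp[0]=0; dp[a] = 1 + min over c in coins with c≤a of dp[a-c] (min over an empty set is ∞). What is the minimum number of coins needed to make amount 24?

4

 a  0  1  2  3  4  5  6  7  8  9 10 11 12 13 14 15 16 17 18 19 20 21 22 23 24
dp  0  -  1  -  2  1  1  1  2  2  2  2  2  2  2  3  3  3  3  3  3  3  4  4  4
(- denotes ∞ / unreachable)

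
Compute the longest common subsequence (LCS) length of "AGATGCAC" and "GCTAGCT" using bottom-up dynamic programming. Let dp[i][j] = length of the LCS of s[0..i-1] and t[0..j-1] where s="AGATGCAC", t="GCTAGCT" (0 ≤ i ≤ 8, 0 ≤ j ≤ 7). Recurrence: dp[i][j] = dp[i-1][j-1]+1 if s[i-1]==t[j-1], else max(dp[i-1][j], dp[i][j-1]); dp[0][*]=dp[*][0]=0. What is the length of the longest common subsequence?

4

   ''  G  C  T  A  G  C  T
''  0  0  0  0  0  0  0  0
 A  0  0  0  0  1  1  1  1
 G  0  1  1  1  1  2  2  2
 A  0  1  1  1  2  2  2  2
 T  0  1  1  2  2  2  2  3
 G  0  1  1  2  2  3  3  3
 C  0  1  2  2  2  3  4  4
 A  0  1  2  2  3  3  4  4
 C  0  1  2  2  3  3  4  4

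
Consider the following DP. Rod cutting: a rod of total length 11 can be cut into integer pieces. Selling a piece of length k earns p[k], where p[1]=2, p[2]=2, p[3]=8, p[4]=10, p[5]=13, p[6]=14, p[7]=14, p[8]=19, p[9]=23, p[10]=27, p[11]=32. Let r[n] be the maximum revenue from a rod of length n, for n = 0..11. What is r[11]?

32

   n    0    1    2    3    4    5    6    7    8    9   10   11
r[n]    0    2    4    8   10   13   16   18   21   24   27   32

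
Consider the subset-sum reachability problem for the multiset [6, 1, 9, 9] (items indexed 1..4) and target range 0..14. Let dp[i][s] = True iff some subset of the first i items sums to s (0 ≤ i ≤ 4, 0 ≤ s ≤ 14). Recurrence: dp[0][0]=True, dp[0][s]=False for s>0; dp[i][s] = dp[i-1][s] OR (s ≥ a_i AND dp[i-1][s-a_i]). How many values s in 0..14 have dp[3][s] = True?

6

i\s   0   1   2   3   4   5   6   7   8   9  10  11  12  13  14
  0   T   F   F   F   F   F   F   F   F   F   F   F   F   F   F
  1   T   F   F   F   F   F   T   F   F   F   F   F   F   F   F
  2   T   T   F   F   F   F   T   T   F   F   F   F   F   F   F
  3   T   T   F   F   F   F   T   T   F   T   T   F   F   F   F
  4   T   T   F   F   F   F   T   T   F   T   T   F   F   F   F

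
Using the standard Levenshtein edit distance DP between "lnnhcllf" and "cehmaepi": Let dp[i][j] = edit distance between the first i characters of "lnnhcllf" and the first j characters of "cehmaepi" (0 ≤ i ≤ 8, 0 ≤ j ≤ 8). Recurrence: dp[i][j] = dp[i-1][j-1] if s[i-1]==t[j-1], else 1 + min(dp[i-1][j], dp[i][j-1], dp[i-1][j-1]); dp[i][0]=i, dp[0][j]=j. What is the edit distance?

8

   ''  c  e  h  m  a  e  p  i
''  0  1  2  3  4  5  6  7  8
 l  1  1  2  3  4  5  6  7  8
 n  2  2  2  3  4  5  6  7  8
 n  3  3  3  3  4  5  6  7  8
 h  4  4  4  3  4  5  6  7  8
 c  5  4  5  4  4  5  6  7  8
 l  6  5  5  5  5  5  6  7  8
 l  7  6  6  6  6  6  6  7  8
 f  8  7  7  7  7  7  7  7  8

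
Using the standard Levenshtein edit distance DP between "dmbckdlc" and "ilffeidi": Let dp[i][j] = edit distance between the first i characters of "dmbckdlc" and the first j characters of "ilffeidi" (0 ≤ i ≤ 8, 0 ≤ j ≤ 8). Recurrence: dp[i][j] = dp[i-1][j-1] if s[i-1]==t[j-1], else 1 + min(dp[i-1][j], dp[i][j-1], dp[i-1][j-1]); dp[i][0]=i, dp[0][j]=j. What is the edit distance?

   ''  i  l  f  f  e  i  d  i
''  0  1  2  3  4  5  6  7  8
 d  1  1  2  3  4  5  6  6  7
 m  2  2  2  3  4  5  6  7  7
 b  3  3  3  3  4  5  6  7  8
 c  4  4  4  4  4  5  6  7  8
 k  5  5  5  5  5  5  6  7  8
 d  6  6  6  6  6  6  6  6  7
 l  7  7  6  7  7  7  7  7  7
 c  8  8  7  7  8  8  8  8  8

8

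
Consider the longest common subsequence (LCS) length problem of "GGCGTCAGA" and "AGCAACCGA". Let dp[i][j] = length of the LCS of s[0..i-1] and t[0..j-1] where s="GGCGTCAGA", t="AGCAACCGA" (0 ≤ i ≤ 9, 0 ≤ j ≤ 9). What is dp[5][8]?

   ''  A  G  C  A  A  C  C  G  A
''  0  0  0  0  0  0  0  0  0  0
 G  0  0  1  1  1  1  1  1  1  1
 G  0  0  1  1  1  1  1  1  2  2
 C  0  0  1  2  2  2  2  2  2  2
 G  0  0  1  2  2  2  2  2  3  3
 T  0  0  1  2  2  2  2  2  3  3
 C  0  0  1  2  2  2  3  3  3  3
 A  0  1  1  2  3  3  3  3  3  4
 G  0  1  2  2  3  3  3  3  4  4
 A  0  1  2  2  3  4  4  4  4  5

3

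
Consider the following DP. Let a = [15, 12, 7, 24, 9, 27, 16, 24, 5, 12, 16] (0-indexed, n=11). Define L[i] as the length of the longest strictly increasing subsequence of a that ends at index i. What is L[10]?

   i    0    1    2    3    4    5    6    7    8    9   10
a[i]   15   12    7   24    9   27   16   24    5   12   16
L[i]    1    1    1    2    2    3    3    4    1    3    4

4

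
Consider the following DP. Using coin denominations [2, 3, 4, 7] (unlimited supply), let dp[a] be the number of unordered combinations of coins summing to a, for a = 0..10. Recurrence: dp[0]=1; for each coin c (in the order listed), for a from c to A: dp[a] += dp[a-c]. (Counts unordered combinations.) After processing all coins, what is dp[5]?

1

after  coin     0     1     2     3     4     5     6     7     8     9    10
          2     1     0     1     0     1     0     1     0     1     0     1
          3     1     0     1     1     1     1     2     1     2     2     2
          4     1     0     1     1     2     1     3     2     4     3     5
          7     1     0     1     1     2     1     3     3     4     4     6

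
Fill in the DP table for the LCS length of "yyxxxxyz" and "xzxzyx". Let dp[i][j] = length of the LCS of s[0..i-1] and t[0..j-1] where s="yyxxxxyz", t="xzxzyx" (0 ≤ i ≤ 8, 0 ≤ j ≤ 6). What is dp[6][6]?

   ''  x  z  x  z  y  x
''  0  0  0  0  0  0  0
 y  0  0  0  0  0  1  1
 y  0  0  0  0  0  1  1
 x  0  1  1  1  1  1  2
 x  0  1  1  2  2  2  2
 x  0  1  1  2  2  2  3
 x  0  1  1  2  2  2  3
 y  0  1  1  2  2  3  3
 z  0  1  2  2  3  3  3

3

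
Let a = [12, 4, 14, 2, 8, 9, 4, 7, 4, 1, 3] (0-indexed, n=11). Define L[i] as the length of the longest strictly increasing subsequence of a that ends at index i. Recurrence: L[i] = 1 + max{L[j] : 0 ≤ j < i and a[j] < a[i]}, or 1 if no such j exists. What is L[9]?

   i    0    1    2    3    4    5    6    7    8    9   10
a[i]   12    4   14    2    8    9    4    7    4    1    3
L[i]    1    1    2    1    2    3    2    3    2    1    2

1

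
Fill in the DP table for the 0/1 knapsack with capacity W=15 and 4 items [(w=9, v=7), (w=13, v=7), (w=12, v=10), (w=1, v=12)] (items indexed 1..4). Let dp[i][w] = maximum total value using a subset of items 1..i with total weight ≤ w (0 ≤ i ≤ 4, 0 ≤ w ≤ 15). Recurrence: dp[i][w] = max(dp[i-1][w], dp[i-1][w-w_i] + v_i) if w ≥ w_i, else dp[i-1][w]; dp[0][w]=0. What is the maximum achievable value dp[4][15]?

i\w   0   1   2   3   4   5   6   7   8   9  10  11  12  13  14  15
  0   0   0   0   0   0   0   0   0   0   0   0   0   0   0   0   0
  1   0   0   0   0   0   0   0   0   0   7   7   7   7   7   7   7
  2   0   0   0   0   0   0   0   0   0   7   7   7   7   7   7   7
  3   0   0   0   0   0   0   0   0   0   7   7   7  10  10  10  10
  4   0  12  12  12  12  12  12  12  12  12  19  19  19  22  22  22

22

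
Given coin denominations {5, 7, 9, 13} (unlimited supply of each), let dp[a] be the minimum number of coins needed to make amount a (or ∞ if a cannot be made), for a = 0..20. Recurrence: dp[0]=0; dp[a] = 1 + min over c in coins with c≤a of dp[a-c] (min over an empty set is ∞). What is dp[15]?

3

 a  0  1  2  3  4  5  6  7  8  9 10 11 12 13 14 15 16 17 18 19 20
dp  0  -  -  -  -  1  -  1  -  1  2  -  2  1  2  3  2  3  2  3  2
(- denotes ∞ / unreachable)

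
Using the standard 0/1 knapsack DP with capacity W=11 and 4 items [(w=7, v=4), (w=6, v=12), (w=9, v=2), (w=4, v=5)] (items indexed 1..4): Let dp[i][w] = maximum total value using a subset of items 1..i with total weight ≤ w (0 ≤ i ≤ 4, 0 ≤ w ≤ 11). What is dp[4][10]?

i\w   0   1   2   3   4   5   6   7   8   9  10  11
  0   0   0   0   0   0   0   0   0   0   0   0   0
  1   0   0   0   0   0   0   0   4   4   4   4   4
  2   0   0   0   0   0   0  12  12  12  12  12  12
  3   0   0   0   0   0   0  12  12  12  12  12  12
  4   0   0   0   0   5   5  12  12  12  12  17  17

17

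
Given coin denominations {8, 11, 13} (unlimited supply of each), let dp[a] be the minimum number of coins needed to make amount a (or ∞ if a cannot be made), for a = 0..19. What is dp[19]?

 a  0  1  2  3  4  5  6  7  8  9 10 11 12 13 14 15 16 17 18 19
dp  0  -  -  -  -  -  -  -  1  -  -  1  -  1  -  -  2  -  -  2
(- denotes ∞ / unreachable)

2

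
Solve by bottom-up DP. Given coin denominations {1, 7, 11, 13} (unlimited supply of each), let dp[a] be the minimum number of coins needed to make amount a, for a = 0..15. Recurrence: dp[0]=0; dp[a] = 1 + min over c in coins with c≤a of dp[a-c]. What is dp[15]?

 a  0  1  2  3  4  5  6  7  8  9 10 11 12 13 14 15
dp  0  1  2  3  4  5  6  1  2  3  4  1  2  1  2  3

3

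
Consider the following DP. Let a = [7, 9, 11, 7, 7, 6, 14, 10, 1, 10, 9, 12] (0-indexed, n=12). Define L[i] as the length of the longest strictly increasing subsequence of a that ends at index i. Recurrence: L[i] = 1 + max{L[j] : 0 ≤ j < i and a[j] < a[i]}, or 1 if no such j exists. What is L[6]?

   i    0    1    2    3    4    5    6    7    8    9   10   11
a[i]    7    9   11    7    7    6   14   10    1   10    9   12
L[i]    1    2    3    1    1    1    4    3    1    3    2    4

4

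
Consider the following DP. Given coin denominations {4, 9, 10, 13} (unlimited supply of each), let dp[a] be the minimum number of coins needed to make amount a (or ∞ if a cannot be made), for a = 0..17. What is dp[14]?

 a  0  1  2  3  4  5  6  7  8  9 10 11 12 13 14 15 16 17
dp  0  -  -  -  1  -  -  -  2  1  1  -  3  1  2  -  4  2
(- denotes ∞ / unreachable)

2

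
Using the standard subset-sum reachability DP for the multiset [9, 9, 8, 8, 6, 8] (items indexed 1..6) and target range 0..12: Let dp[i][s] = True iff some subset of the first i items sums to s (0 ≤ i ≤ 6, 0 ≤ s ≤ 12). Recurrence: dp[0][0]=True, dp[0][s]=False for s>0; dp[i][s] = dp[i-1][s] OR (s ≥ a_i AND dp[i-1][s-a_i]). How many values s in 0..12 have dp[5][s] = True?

i\s   0   1   2   3   4   5   6   7   8   9  10  11  12
  0   T   F   F   F   F   F   F   F   F   F   F   F   F
  1   T   F   F   F   F   F   F   F   F   T   F   F   F
  2   T   F   F   F   F   F   F   F   F   T   F   F   F
  3   T   F   F   F   F   F   F   F   T   T   F   F   F
  4   T   F   F   F   F   F   F   F   T   T   F   F   F
  5   T   F   F   F   F   F   T   F   T   T   F   F   F
  6   T   F   F   F   F   F   T   F   T   T   F   F   F

4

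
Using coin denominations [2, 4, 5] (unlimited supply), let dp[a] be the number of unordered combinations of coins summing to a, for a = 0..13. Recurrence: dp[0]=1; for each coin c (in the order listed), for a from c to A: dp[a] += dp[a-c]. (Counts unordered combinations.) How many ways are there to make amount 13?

3

after  coin     0     1     2     3     4     5     6     7     8     9    10    11    12    13
          2     1     0     1     0     1     0     1     0     1     0     1     0     1     0
          4     1     0     1     0     2     0     2     0     3     0     3     0     4     0
          5     1     0     1     0     2     1     2     1     3     2     4     2     5     3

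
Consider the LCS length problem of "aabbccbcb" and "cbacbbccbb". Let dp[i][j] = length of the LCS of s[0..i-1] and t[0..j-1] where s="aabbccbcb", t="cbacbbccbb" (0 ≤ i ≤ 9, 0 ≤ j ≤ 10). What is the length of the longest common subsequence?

   ''  c  b  a  c  b  b  c  c  b  b
''  0  0  0  0  0  0  0  0  0  0  0
 a  0  0  0  1  1  1  1  1  1  1  1
 a  0  0  0  1  1  1  1  1  1  1  1
 b  0  0  1  1  1  2  2  2  2  2  2
 b  0  0  1  1  1  2  3  3  3  3  3
 c  0  1  1  1  2  2  3  4  4  4  4
 c  0  1  1  1  2  2  3  4  5  5  5
 b  0  1  2  2  2  3  3  4  5  6  6
 c  0  1  2  2  3  3  3  4  5  6  6
 b  0  1  2  2  3  4  4  4  5  6  7

7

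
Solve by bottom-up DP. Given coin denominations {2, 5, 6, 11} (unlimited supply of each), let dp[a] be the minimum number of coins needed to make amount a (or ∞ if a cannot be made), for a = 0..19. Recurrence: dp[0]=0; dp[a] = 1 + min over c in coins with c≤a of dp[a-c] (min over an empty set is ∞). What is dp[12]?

2

 a  0  1  2  3  4  5  6  7  8  9 10 11 12 13 14 15 16 17 18 19
dp  0  -  1  -  2  1  1  2  2  3  2  1  2  2  3  3  2  2  3  3
(- denotes ∞ / unreachable)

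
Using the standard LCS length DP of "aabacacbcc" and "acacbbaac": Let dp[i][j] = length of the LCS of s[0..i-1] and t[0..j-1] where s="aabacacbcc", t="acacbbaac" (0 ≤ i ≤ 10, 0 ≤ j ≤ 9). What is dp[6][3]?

   ''  a  c  a  c  b  b  a  a  c
''  0  0  0  0  0  0  0  0  0  0
 a  0  1  1  1  1  1  1  1  1  1
 a  0  1  1  2  2  2  2  2  2  2
 b  0  1  1  2  2  3  3  3  3  3
 a  0  1  1  2  2  3  3  4  4  4
 c  0  1  2  2  3  3  3  4  4  5
 a  0  1  2  3  3  3  3  4  5  5
 c  0  1  2  3  4  4  4  4  5  6
 b  0  1  2  3  4  5  5  5  5  6
 c  0  1  2  3  4  5  5  5  5  6
 c  0  1  2  3  4  5  5  5  5  6

3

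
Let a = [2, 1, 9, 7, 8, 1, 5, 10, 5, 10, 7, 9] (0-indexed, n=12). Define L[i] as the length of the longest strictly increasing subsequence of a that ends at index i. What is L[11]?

4

   i    0    1    2    3    4    5    6    7    8    9   10   11
a[i]    2    1    9    7    8    1    5   10    5   10    7    9
L[i]    1    1    2    2    3    1    2    4    2    4    3    4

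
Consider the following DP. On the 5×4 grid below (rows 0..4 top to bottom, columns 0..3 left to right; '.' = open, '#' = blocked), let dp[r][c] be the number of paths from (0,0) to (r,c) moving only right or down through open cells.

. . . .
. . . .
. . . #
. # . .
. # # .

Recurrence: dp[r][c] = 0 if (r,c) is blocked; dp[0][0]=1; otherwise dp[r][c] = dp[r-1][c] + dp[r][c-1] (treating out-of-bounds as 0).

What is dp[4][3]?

r\c   0   1   2   3
  0   1   1   1   1
  1   1   2   3   4
  2   1   3   6   0
  3   1   0   6   6
  4   1   0   0   6

6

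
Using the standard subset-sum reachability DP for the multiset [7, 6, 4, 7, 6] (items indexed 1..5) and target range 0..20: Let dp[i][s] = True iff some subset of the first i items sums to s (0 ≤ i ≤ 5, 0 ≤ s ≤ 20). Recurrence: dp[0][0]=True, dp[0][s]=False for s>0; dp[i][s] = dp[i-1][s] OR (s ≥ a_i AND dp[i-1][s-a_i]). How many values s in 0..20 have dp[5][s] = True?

i\s   0   1   2   3   4   5   6   7   8   9  10  11  12  13  14  15  16  17  18  19  20
  0   T   F   F   F   F   F   F   F   F   F   F   F   F   F   F   F   F   F   F   F   F
  1   T   F   F   F   F   F   F   T   F   F   F   F   F   F   F   F   F   F   F   F   F
  2   T   F   F   F   F   F   T   T   F   F   F   F   F   T   F   F   F   F   F   F   F
  3   T   F   F   F   T   F   T   T   F   F   T   T   F   T   F   F   F   T   F   F   F
  4   T   F   F   F   T   F   T   T   F   F   T   T   F   T   T   F   F   T   T   F   T
  5   T   F   F   F   T   F   T   T   F   F   T   T   T   T   T   F   T   T   T   T   T

14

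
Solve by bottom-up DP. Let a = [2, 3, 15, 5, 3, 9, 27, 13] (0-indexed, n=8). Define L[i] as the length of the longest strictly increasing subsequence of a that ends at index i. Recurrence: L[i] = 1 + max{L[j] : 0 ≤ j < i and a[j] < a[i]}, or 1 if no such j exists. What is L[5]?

4

   i    0    1    2    3    4    5    6    7
a[i]    2    3   15    5    3    9   27   13
L[i]    1    2    3    3    2    4    5    5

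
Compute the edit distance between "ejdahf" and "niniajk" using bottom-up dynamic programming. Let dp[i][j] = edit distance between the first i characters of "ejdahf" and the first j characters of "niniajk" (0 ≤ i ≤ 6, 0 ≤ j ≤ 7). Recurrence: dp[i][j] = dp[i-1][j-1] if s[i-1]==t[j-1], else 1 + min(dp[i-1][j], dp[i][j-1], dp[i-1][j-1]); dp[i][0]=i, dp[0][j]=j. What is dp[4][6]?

5

   ''  n  i  n  i  a  j  k
''  0  1  2  3  4  5  6  7
 e  1  1  2  3  4  5  6  7
 j  2  2  2  3  4  5  5  6
 d  3  3  3  3  4  5  6  6
 a  4  4  4  4  4  4  5  6
 h  5  5  5  5  5  5  5  6
 f  6  6  6  6  6  6  6  6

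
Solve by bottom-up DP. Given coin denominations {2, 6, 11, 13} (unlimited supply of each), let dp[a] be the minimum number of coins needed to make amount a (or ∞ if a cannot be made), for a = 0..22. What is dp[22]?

 a  0  1  2  3  4  5  6  7  8  9 10 11 12 13 14 15 16 17 18 19 20 21 22
dp  0  -  1  -  2  -  1  -  2  -  3  1  2  1  3  2  4  2  3  2  4  3  2
(- denotes ∞ / unreachable)

2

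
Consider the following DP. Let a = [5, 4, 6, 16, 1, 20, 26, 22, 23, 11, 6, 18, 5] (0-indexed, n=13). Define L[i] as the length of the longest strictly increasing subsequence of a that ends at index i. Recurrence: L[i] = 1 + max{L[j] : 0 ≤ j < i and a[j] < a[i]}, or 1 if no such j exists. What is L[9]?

3

   i    0    1    2    3    4    5    6    7    8    9   10   11   12
a[i]    5    4    6   16    1   20   26   22   23   11    6   18    5
L[i]    1    1    2    3    1    4    5    5    6    3    2    4    2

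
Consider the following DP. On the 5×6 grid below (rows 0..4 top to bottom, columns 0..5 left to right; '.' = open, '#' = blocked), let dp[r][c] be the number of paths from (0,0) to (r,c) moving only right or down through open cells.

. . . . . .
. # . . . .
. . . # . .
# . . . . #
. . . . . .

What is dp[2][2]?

r\c   0   1   2   3   4   5
  0   1   1   1   1   1   1
  1   1   0   1   2   3   4
  2   1   1   2   0   3   7
  3   0   1   3   3   6   0
  4   0   1   4   7  13  13

2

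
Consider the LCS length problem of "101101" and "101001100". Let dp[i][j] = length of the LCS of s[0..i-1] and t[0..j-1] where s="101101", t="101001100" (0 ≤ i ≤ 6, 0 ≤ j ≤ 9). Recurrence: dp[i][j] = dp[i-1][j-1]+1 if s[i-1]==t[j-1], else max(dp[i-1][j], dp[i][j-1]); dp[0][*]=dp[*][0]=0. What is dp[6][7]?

5

   ''  1  0  1  0  0  1  1  0  0
''  0  0  0  0  0  0  0  0  0  0
 1  0  1  1  1  1  1  1  1  1  1
 0  0  1  2  2  2  2  2  2  2  2
 1  0  1  2  3  3  3  3  3  3  3
 1  0  1  2  3  3  3  4  4  4  4
 0  0  1  2  3  4  4  4  4  5  5
 1  0  1  2  3  4  4  5  5  5  5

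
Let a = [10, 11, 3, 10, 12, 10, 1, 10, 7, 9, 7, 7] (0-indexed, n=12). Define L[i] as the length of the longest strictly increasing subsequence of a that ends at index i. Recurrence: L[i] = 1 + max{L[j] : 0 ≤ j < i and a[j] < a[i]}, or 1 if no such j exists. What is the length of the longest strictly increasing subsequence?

3

   i    0    1    2    3    4    5    6    7    8    9   10   11
a[i]   10   11    3   10   12   10    1   10    7    9    7    7
L[i]    1    2    1    2    3    2    1    2    2    3    2    2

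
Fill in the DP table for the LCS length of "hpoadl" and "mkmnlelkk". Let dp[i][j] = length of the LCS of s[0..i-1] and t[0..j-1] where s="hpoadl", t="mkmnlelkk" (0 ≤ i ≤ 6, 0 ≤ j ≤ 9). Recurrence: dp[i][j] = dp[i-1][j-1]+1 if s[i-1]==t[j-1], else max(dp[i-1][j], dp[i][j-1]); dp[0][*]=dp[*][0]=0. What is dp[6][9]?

   ''  m  k  m  n  l  e  l  k  k
''  0  0  0  0  0  0  0  0  0  0
 h  0  0  0  0  0  0  0  0  0  0
 p  0  0  0  0  0  0  0  0  0  0
 o  0  0  0  0  0  0  0  0  0  0
 a  0  0  0  0  0  0  0  0  0  0
 d  0  0  0  0  0  0  0  0  0  0
 l  0  0  0  0  0  1  1  1  1  1

1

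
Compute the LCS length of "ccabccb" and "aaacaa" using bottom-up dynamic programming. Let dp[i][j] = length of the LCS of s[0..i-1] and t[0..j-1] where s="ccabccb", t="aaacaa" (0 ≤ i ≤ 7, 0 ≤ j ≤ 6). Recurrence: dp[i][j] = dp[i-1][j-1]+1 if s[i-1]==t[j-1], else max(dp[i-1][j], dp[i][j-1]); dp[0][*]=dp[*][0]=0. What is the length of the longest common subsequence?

   ''  a  a  a  c  a  a
''  0  0  0  0  0  0  0
 c  0  0  0  0  1  1  1
 c  0  0  0  0  1  1  1
 a  0  1  1  1  1  2  2
 b  0  1  1  1  1  2  2
 c  0  1  1  1  2  2  2
 c  0  1  1  1  2  2  2
 b  0  1  1  1  2  2  2

2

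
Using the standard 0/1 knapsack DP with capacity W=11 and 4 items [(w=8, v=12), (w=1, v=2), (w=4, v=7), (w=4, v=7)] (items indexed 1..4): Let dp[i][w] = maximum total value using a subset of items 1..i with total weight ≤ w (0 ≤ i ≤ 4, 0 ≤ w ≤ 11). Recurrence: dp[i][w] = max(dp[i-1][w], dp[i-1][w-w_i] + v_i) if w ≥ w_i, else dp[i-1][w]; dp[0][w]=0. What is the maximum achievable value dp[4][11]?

i\w   0   1   2   3   4   5   6   7   8   9  10  11
  0   0   0   0   0   0   0   0   0   0   0   0   0
  1   0   0   0   0   0   0   0   0  12  12  12  12
  2   0   2   2   2   2   2   2   2  12  14  14  14
  3   0   2   2   2   7   9   9   9  12  14  14  14
  4   0   2   2   2   7   9   9   9  14  16  16  16

16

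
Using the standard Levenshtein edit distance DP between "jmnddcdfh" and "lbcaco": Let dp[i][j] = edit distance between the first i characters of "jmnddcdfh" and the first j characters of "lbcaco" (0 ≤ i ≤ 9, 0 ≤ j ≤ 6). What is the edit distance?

   ''  l  b  c  a  c  o
''  0  1  2  3  4  5  6
 j  1  1  2  3  4  5  6
 m  2  2  2  3  4  5  6
 n  3  3  3  3  4  5  6
 d  4  4  4  4  4  5  6
 d  5  5  5  5  5  5  6
 c  6  6  6  5  6  5  6
 d  7  7  7  6  6  6  6
 f  8  8  8  7  7  7  7
 h  9  9  9  8  8  8  8

8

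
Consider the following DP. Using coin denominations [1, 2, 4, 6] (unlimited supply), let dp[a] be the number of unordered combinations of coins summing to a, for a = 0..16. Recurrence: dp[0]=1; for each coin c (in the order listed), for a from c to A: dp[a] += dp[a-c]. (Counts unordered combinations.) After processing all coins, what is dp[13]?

23

after  coin     0     1     2     3     4     5     6     7     8     9    10    11    12    13    14    15    16
          1     1     1     1     1     1     1     1     1     1     1     1     1     1     1     1     1     1
          2     1     1     2     2     3     3     4     4     5     5     6     6     7     7     8     8     9
          4     1     1     2     2     4     4     6     6     9     9    12    12    16    16    20    20    25
          6     1     1     2     2     4     4     7     7    11    11    16    16    23    23    31    31    41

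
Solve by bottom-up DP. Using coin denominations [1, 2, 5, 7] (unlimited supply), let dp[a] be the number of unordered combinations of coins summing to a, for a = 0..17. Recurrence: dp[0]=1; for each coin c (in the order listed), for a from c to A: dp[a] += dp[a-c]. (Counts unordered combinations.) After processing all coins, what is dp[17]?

34

after  coin     0     1     2     3     4     5     6     7     8     9    10    11    12    13    14    15    16    17
          1     1     1     1     1     1     1     1     1     1     1     1     1     1     1     1     1     1     1
          2     1     1     2     2     3     3     4     4     5     5     6     6     7     7     8     8     9     9
          5     1     1     2     2     3     4     5     6     7     8    10    11    13    14    16    18    20    22
          7     1     1     2     2     3     4     5     7     8    10    12    14    17    19    23    26    30    34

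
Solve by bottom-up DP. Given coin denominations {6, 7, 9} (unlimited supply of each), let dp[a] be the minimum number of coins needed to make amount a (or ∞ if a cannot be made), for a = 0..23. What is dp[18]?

2

 a  0  1  2  3  4  5  6  7  8  9 10 11 12 13 14 15 16 17 18 19 20 21 22 23
dp  0  -  -  -  -  -  1  1  -  1  -  -  2  2  2  2  2  -  2  3  3  3  3  3
(- denotes ∞ / unreachable)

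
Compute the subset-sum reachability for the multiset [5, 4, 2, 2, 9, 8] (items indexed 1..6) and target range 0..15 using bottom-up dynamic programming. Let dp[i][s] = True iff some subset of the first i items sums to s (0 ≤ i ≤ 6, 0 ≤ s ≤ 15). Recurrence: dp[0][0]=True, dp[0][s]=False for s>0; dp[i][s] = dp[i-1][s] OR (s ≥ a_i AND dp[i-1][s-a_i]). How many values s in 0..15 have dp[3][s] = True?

i\s   0   1   2   3   4   5   6   7   8   9  10  11  12  13  14  15
  0   T   F   F   F   F   F   F   F   F   F   F   F   F   F   F   F
  1   T   F   F   F   F   T   F   F   F   F   F   F   F   F   F   F
  2   T   F   F   F   T   T   F   F   F   T   F   F   F   F   F   F
  3   T   F   T   F   T   T   T   T   F   T   F   T   F   F   F   F
  4   T   F   T   F   T   T   T   T   T   T   F   T   F   T   F   F
  5   T   F   T   F   T   T   T   T   T   T   F   T   F   T   T   T
  6   T   F   T   F   T   T   T   T   T   T   T   T   T   T   T   T

8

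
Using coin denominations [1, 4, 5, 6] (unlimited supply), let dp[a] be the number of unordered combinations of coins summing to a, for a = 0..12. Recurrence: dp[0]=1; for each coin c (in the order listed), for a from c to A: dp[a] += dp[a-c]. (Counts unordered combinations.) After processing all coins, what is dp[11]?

9

after  coin     0     1     2     3     4     5     6     7     8     9    10    11    12
          1     1     1     1     1     1     1     1     1     1     1     1     1     1
          4     1     1     1     1     2     2     2     2     3     3     3     3     4
          5     1     1     1     1     2     3     3     3     4     5     6     6     7
          6     1     1     1     1     2     3     4     4     5     6     8     9    11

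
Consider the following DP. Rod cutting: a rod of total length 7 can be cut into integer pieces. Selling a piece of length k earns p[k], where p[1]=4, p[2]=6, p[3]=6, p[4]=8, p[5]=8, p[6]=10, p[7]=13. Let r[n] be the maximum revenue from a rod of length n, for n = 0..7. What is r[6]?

24

   n    0    1    2    3    4    5    6    7
r[n]    0    4    8   12   16   20   24   28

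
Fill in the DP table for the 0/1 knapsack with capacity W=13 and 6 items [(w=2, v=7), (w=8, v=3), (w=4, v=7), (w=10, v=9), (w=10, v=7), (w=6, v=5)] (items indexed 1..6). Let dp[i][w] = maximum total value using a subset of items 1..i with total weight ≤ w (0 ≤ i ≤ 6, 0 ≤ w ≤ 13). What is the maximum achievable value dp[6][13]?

i\w   0   1   2   3   4   5   6   7   8   9  10  11  12  13
  0   0   0   0   0   0   0   0   0   0   0   0   0   0   0
  1   0   0   7   7   7   7   7   7   7   7   7   7   7   7
  2   0   0   7   7   7   7   7   7   7   7  10  10  10  10
  3   0   0   7   7   7   7  14  14  14  14  14  14  14  14
  4   0   0   7   7   7   7  14  14  14  14  14  14  16  16
  5   0   0   7   7   7   7  14  14  14  14  14  14  16  16
  6   0   0   7   7   7   7  14  14  14  14  14  14  19  19

19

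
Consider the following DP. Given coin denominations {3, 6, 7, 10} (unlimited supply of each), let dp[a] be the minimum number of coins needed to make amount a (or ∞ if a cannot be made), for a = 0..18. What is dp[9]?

2

 a  0  1  2  3  4  5  6  7  8  9 10 11 12 13 14 15 16 17 18
dp  0  -  -  1  -  -  1  1  -  2  1  -  2  2  2  3  2  2  3
(- denotes ∞ / unreachable)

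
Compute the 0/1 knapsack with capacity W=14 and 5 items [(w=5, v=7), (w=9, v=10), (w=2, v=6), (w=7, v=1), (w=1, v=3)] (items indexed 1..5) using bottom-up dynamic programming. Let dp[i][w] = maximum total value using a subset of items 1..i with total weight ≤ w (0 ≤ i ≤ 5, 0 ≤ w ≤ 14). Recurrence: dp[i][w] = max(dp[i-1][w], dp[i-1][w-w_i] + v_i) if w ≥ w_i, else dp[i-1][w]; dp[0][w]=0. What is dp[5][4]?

i\w   0   1   2   3   4   5   6   7   8   9  10  11  12  13  14
  0   0   0   0   0   0   0   0   0   0   0   0   0   0   0   0
  1   0   0   0   0   0   7   7   7   7   7   7   7   7   7   7
  2   0   0   0   0   0   7   7   7   7  10  10  10  10  10  17
  3   0   0   6   6   6   7   7  13  13  13  13  16  16  16  17
  4   0   0   6   6   6   7   7  13  13  13  13  16  16  16  17
  5   0   3   6   9   9   9  10  13  16  16  16  16  19  19  19

9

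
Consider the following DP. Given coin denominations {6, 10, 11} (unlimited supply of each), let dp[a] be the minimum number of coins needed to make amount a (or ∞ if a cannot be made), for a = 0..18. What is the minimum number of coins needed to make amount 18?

 a  0  1  2  3  4  5  6  7  8  9 10 11 12 13 14 15 16 17 18
dp  0  -  -  -  -  -  1  -  -  -  1  1  2  -  -  -  2  2  3
(- denotes ∞ / unreachable)

3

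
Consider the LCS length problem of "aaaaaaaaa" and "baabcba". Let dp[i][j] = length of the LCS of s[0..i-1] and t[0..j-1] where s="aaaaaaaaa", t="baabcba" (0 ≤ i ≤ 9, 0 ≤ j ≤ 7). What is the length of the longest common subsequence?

   ''  b  a  a  b  c  b  a
''  0  0  0  0  0  0  0  0
 a  0  0  1  1  1  1  1  1
 a  0  0  1  2  2  2  2  2
 a  0  0  1  2  2  2  2  3
 a  0  0  1  2  2  2  2  3
 a  0  0  1  2  2  2  2  3
 a  0  0  1  2  2  2  2  3
 a  0  0  1  2  2  2  2  3
 a  0  0  1  2  2  2  2  3
 a  0  0  1  2  2  2  2  3

3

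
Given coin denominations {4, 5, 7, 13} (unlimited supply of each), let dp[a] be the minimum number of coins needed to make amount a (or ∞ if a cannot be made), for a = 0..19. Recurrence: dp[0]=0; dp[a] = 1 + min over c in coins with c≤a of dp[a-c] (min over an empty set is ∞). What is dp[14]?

 a  0  1  2  3  4  5  6  7  8  9 10 11 12 13 14 15 16 17 18 19
dp  0  -  -  -  1  1  -  1  2  2  2  2  2  1  2  3  3  2  2  3
(- denotes ∞ / unreachable)

2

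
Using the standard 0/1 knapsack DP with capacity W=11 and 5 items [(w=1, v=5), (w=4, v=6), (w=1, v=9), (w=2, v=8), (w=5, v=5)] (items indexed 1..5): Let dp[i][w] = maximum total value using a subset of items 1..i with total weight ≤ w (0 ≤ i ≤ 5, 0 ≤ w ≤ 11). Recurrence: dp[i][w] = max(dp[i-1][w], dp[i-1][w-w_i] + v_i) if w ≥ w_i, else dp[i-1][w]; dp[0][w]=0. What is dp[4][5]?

i\w   0   1   2   3   4   5   6   7   8   9  10  11
  0   0   0   0   0   0   0   0   0   0   0   0   0
  1   0   5   5   5   5   5   5   5   5   5   5   5
  2   0   5   5   5   6  11  11  11  11  11  11  11
  3   0   9  14  14  14  15  20  20  20  20  20  20
  4   0   9  14  17  22  22  22  23  28  28  28  28
  5   0   9  14  17  22  22  22  23  28  28  28  28

22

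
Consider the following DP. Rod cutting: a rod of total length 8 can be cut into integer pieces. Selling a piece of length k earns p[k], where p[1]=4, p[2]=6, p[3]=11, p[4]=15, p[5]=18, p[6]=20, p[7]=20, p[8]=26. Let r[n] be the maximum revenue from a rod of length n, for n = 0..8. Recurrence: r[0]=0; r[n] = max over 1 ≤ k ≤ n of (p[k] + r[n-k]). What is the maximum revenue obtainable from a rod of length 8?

32

   n    0    1    2    3    4    5    6    7    8
r[n]    0    4    8   12   16   20   24   28   32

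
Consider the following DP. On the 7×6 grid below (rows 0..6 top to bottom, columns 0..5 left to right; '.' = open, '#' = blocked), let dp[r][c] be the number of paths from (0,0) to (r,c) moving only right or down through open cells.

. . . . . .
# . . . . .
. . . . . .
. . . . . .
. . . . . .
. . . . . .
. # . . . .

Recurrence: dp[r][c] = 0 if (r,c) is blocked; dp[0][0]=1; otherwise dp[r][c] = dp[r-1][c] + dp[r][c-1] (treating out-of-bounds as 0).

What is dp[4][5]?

70

r\c   0   1   2   3   4   5
  0   1   1   1   1   1   1
  1   0   1   2   3   4   5
  2   0   1   3   6  10  15
  3   0   1   4  10  20  35
  4   0   1   5  15  35  70
  5   0   1   6  21  56 126
  6   0   0   6  27  83 209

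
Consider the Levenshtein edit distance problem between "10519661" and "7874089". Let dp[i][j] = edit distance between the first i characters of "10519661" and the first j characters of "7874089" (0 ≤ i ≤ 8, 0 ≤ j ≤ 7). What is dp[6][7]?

7

   ''  7  8  7  4  0  8  9
''  0  1  2  3  4  5  6  7
 1  1  1  2  3  4  5  6  7
 0  2  2  2  3  4  4  5  6
 5  3  3  3  3  4  5  5  6
 1  4  4  4  4  4  5  6  6
 9  5  5  5  5  5  5  6  6
 6  6  6  6  6  6  6  6  7
 6  7  7  7  7  7  7  7  7
 1  8  8  8  8  8  8  8  8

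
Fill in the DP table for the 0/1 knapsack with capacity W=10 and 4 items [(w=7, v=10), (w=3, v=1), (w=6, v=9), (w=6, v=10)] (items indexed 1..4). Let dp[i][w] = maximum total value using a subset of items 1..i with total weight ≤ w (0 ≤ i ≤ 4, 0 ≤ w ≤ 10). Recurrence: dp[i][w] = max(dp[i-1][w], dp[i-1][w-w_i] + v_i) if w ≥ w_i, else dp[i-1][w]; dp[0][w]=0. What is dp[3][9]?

10

i\w   0   1   2   3   4   5   6   7   8   9  10
  0   0   0   0   0   0   0   0   0   0   0   0
  1   0   0   0   0   0   0   0  10  10  10  10
  2   0   0   0   1   1   1   1  10  10  10  11
  3   0   0   0   1   1   1   9  10  10  10  11
  4   0   0   0   1   1   1  10  10  10  11  11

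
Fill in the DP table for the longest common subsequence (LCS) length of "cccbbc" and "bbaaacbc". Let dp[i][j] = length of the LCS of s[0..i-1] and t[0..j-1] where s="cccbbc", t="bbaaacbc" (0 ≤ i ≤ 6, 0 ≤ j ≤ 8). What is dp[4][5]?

1

   ''  b  b  a  a  a  c  b  c
''  0  0  0  0  0  0  0  0  0
 c  0  0  0  0  0  0  1  1  1
 c  0  0  0  0  0  0  1  1  2
 c  0  0  0  0  0  0  1  1  2
 b  0  1  1  1  1  1  1  2  2
 b  0  1  2  2  2  2  2  2  2
 c  0  1  2  2  2  2  3  3  3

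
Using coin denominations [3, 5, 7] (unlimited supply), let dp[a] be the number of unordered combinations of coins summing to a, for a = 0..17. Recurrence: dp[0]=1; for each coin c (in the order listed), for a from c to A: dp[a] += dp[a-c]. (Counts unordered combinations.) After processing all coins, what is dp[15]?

3

after  coin     0     1     2     3     4     5     6     7     8     9    10    11    12    13    14    15    16    17
          3     1     0     0     1     0     0     1     0     0     1     0     0     1     0     0     1     0     0
          5     1     0     0     1     0     1     1     0     1     1     1     1     1     1     1     2     1     1
          7     1     0     0     1     0     1     1     1     1     1     2     1     2     2     2     3     2     3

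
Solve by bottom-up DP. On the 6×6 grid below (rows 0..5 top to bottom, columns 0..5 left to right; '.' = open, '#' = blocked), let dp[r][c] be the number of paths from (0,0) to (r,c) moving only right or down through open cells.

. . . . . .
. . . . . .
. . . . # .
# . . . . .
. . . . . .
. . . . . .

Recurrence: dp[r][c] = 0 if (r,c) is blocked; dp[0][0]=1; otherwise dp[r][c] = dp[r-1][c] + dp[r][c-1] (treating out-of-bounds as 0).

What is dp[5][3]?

46

r\c   0   1   2   3   4   5
  0   1   1   1   1   1   1
  1   1   2   3   4   5   6
  2   1   3   6  10   0   6
  3   0   3   9  19  19  25
  4   0   3  12  31  50  75
  5   0   3  15  46  96 171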